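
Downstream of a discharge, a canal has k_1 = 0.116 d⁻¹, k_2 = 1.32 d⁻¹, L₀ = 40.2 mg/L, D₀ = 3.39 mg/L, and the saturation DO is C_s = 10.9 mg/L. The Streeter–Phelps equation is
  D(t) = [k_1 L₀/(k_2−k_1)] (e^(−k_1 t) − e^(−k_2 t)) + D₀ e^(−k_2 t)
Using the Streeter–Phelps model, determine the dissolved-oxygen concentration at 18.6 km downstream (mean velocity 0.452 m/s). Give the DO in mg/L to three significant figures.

DO ≈ 7.49 mg/L

Travel time t = x/v = 18.6 km / (0.452 m/s) = 18600 m / 0.452 m/s = 41150 s = 0.4763 d.
k_1 L₀/(k_2−k_1) = 0.116×40.2/(1.32−0.116) = 4.663/1.204 = 3.873 mg/L.
e^(−k_1 t) = e^(−0.116×0.4763) = 0.9463; e^(−k_2 t) = e^(−1.32×0.4763) = 0.5333.
D = 3.873 × (0.9463 − 0.5333) + 3.39 × 0.5333 = 1.599 + 1.808 = 3.407 mg/L.
DO = C_s − D = 10.9 − 3.407 = 7.493 mg/L.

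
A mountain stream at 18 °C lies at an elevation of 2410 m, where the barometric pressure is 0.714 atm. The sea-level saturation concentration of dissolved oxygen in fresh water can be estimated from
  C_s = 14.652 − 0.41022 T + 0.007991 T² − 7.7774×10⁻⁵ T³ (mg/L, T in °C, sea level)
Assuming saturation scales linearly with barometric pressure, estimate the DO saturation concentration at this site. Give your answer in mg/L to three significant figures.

C_s ≈ 6.71 mg/L

At sea level: C_s = 14.652 − 0.41022×18 + 0.007991×18² − 7.7774×10⁻⁵×18³ = 9.404 mg/L.
Pressure correction: C_s' = 9.404 × 0.714 = 6.714 mg/L.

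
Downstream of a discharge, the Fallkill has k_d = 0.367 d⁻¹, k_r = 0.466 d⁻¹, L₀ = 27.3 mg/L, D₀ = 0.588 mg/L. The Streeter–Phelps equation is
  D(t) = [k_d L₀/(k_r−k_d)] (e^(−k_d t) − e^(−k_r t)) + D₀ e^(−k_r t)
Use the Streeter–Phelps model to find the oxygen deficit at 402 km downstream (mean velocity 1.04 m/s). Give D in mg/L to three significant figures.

Travel time t = x/v = 402 km / (1.04 m/s) = 402000 m / 1.04 m/s = 386500 s = 4.474 d.
k_d L₀/(k_r−k_d) = 0.367×27.3/(0.466−0.367) = 10.02/0.09900 = 101.2 mg/L.
e^(−k_d t) = e^(−0.367×4.474) = 0.1936; e^(−k_r t) = e^(−0.466×4.474) = 0.1243.
D = 101.2 × (0.1936 − 0.1243) + 0.588 × 0.1243 = 7.011 + 0.07311 = 7.085 mg/L.

D ≈ 7.08 mg/L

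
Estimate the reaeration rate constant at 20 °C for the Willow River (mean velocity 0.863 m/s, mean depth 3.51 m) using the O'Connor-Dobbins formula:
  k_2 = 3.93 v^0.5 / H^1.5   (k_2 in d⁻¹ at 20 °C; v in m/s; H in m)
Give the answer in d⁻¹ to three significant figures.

k_2 ≈ 0.555 d⁻¹

k_2 = 3.93 × 0.863^0.5 / 3.51^1.5 = 3.93 × 0.9290 / 6.576 = 0.5552 d⁻¹.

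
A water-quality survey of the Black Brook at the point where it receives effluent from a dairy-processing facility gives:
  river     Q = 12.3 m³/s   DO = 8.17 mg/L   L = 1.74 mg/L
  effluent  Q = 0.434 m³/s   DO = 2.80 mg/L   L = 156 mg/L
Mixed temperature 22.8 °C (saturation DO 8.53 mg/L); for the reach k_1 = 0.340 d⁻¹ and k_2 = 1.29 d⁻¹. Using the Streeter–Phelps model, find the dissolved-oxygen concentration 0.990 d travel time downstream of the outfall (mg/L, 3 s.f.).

Mixed DO = (12.3×8.17 + 0.434×2.80)/(12.3+0.434) = 101.7/12.73 = 7.987 mg/L.
Mixed L₀ = (12.3×1.74 + 0.434×156)/(12.73) = 89.11/12.73 = 6.997 mg/L.
Initial deficit D₀ = C_s − DO₀ = 8.53 − 7.987 = 0.5430 mg/L.
D(0.990) = [0.340×6.997/(1.29−0.340)](e^(−0.340×0.990) − e^(−1.29×0.990)) + 0.5430 e^(−1.29×0.990)
= 2.504 × (0.7142 − 0.2788) + 0.5430 × 0.2788 = 1.242 mg/L.
DO = 8.53 − 1.242 = 7.288 mg/L.

DO ≈ 7.29 mg/L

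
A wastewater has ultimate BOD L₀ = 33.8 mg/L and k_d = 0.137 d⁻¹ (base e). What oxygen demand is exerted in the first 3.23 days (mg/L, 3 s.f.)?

y ≈ 12.1 mg/L

y_t = L₀(1 − e^(−k_d t)) = 33.8 × (1 − e^(−0.137×3.23))
= 33.8 × (1 − 0.6424) = 33.8 × 0.3576 = 12.09 mg/L.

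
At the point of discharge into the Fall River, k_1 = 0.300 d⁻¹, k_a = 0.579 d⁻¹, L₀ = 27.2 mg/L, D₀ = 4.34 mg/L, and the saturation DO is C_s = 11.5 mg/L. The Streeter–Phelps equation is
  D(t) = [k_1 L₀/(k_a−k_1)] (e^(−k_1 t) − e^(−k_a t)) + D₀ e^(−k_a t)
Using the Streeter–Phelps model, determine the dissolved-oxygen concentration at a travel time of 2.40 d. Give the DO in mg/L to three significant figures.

k_1 L₀/(k_a−k_1) = 0.300×27.2/(0.579−0.300) = 8.160/0.2790 = 29.25 mg/L.
e^(−k_1 t) = e^(−0.300×2.400) = 0.4868; e^(−k_a t) = e^(−0.579×2.400) = 0.2492.
D = 29.25 × (0.4868 − 0.2492) + 4.34 × 0.2492 = 6.948 + 1.081 = 8.030 mg/L.
DO = C_s − D = 11.5 − 8.030 = 3.470 mg/L.

DO ≈ 3.47 mg/L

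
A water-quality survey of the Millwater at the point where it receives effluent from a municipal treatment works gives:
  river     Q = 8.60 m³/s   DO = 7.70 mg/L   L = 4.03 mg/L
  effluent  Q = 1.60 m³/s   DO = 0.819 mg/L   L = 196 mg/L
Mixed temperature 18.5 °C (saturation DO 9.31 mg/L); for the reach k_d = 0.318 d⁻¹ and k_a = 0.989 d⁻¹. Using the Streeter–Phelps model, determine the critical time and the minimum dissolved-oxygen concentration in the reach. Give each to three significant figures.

t_c ≈ 1.42 d; minimum DO ≈ 2.32 mg/L

Mixed DO = (8.60×7.70 + 1.60×0.819)/(8.60+1.60) = 67.53/10.20 = 6.621 mg/L.
Mixed L₀ = (8.60×4.03 + 1.60×196)/(10.20) = 348.3/10.20 = 34.14 mg/L.
Initial deficit D₀ = C_s − DO₀ = 9.31 − 6.621 = 2.689 mg/L.
t_c = (1/0.6710) ln[(0.989/0.318)(1 − 2.689×0.6710/(0.318×34.14))] = 1.490 × ln(2.593) = 1.420 d.
D_c = (0.318/0.989) × 34.14 × e^(−0.318×1.420) = 0.3215 × 34.14 × 0.6366 = 6.989 mg/L.
Minimum DO = 9.31 − 6.989 = 2.321 mg/L.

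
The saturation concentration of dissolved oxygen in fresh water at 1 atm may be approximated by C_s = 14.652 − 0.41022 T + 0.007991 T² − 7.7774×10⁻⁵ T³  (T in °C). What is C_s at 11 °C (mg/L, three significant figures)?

C_s = 14.652 − 0.41022×11 + 0.007991×11² − 7.7774×10⁻⁵×11³ = 11.00 mg/L.

C_s ≈ 11.0 mg/L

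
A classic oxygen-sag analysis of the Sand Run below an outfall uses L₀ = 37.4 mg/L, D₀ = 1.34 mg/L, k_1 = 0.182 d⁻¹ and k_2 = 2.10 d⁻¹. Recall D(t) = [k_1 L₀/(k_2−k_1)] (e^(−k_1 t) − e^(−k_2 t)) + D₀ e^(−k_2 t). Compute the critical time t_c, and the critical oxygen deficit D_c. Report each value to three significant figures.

At the critical point dD/dt = 0, so k_1 L₀ e^(−k_1 t) = k_2 D. Substituting D(t) from the Streeter–Phelps equation and solving for t gives
t_c = ln[(k_2/k_1)(1 − D₀(k_2−k_1)/(k_1 L₀))] / (k_2−k_1).
Here k_2−k_1 = 1.918 d⁻¹ and 1 − D₀(k_2−k_1)/(k_1 L₀) = 1 − 1.34×1.918/(0.182×37.4) = 0.6224, so
t_c = ln(11.54 × 0.6224) / 1.918 = 1.972 / 1.918 = 1.028 d.
L(t_c) = L₀ e^(−k_1 t_c) = 37.4 × 0.8294 = 31.02 mg/L, and at the critical point k_2 D_c = k_1 L, so D_c = (0.182/2.10) × 31.02 = 2.688 mg/L.

t_c ≈ 1.03 d; D_c ≈ 2.69 mg/L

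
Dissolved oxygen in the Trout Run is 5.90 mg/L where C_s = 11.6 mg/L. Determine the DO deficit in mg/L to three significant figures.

D ≈ 5.70 mg/L

D = C_s − C = 11.6 − 5.90 = 5.70 mg/L.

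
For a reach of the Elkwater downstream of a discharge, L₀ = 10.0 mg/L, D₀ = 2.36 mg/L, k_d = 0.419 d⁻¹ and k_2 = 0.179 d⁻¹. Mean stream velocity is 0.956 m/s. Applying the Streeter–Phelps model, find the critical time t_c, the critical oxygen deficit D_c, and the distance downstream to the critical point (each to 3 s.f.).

At the critical point dD/dt = 0, so k_d L₀ e^(−k_d t) = k_2 D. Substituting D(t) from the Streeter–Phelps equation and solving for t gives
t_c = ln[(k_2/k_d)(1 − D₀(k_2−k_d)/(k_d L₀))] / (k_2−k_d).
Here k_2−k_d = -0.2400 d⁻¹ and 1 − D₀(k_2−k_d)/(k_d L₀) = 1 − 2.36×-0.2400/(0.419×10.0) = 1.135, so
t_c = ln(0.4272 × 1.135) / -0.2400 = -0.7237 / -0.2400 = 3.015 d.
L(t_c) = L₀ e^(−k_d t_c) = 10.0 × 0.2827 = 2.827 mg/L, and at the critical point k_2 D_c = k_d L, so D_c = (0.419/0.179) × 2.827 = 6.617 mg/L.
x_c = v t_c = 0.956 m/s × 3.015 d × 86400 s/d = 249100 m ≈ 249 km.

t_c ≈ 3.02 d; D_c ≈ 6.62 mg/L; x_c ≈ 249 km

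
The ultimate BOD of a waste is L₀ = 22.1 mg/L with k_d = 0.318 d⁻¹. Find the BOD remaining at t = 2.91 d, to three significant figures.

L ≈ 8.76 mg/L

L_t = L₀ e^(−k_d t) = 22.1 × e^(−0.318×2.91) = 22.1 × 0.3964 = 8.760 mg/L.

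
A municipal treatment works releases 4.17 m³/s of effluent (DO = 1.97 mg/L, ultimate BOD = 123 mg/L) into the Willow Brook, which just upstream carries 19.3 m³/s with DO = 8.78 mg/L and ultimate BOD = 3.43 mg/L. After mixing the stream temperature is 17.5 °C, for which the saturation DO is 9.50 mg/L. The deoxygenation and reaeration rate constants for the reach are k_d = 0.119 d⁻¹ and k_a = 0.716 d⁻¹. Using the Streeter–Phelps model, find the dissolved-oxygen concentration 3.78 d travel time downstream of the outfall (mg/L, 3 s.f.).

DO ≈ 6.56 mg/L

Mixed DO = (19.3×8.78 + 4.17×1.97)/(19.3+4.17) = 177.7/23.47 = 7.570 mg/L.
Mixed L₀ = (19.3×3.43 + 4.17×123)/(23.47) = 579.1/23.47 = 24.67 mg/L.
Initial deficit D₀ = C_s − DO₀ = 9.50 − 7.570 = 1.930 mg/L.
D(3.78) = [0.119×24.67/(0.716−0.119)](e^(−0.119×3.78) − e^(−0.716×3.78)) + 1.930 e^(−0.716×3.78)
= 4.918 × (0.6377 − 0.06677) + 1.930 × 0.06677 = 2.937 mg/L.
DO = 9.50 − 2.937 = 6.563 mg/L.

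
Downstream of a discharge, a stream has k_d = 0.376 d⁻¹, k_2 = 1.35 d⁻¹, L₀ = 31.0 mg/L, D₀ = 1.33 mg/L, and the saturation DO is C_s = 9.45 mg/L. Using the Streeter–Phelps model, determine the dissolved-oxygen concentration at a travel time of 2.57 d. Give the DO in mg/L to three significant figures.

k_d L₀/(k_2−k_d) = 0.376×31.0/(1.35−0.376) = 11.66/0.9740 = 11.97 mg/L.
e^(−k_d t) = e^(−0.376×2.570) = 0.3805; e^(−k_2 t) = e^(−1.35×2.570) = 0.03113.
D = 11.97 × (0.3805 − 0.03113) + 1.33 × 0.03113 = 4.181 + 0.04141 = 4.222 mg/L.
DO = C_s − D = 9.45 − 4.222 = 5.228 mg/L.

DO ≈ 5.23 mg/L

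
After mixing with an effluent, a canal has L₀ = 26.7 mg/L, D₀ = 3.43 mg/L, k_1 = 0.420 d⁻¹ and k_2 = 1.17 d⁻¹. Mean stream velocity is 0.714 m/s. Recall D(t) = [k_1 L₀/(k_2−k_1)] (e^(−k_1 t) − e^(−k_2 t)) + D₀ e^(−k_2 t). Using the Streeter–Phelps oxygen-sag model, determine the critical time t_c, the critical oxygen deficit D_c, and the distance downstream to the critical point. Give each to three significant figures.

t_c ≈ 1.02 d; D_c ≈ 6.25 mg/L; x_c ≈ 62.8 km

With k_2/k_1 = 2.786 and 1 − D₀(k_2−k_1)/(k_1 L₀) = 0.7706,
t_c = ln(2.786 × 0.7706) / (1.17 − 0.420) = ln(2.147) / 0.7500 = 0.7639/0.7500 = 1.019 d.
D_c = (k_1/k_2) L₀ e^(−k_1 t_c) = (0.420/1.17) × 26.7 × e^(−0.420×1.019) = 0.3590 × 26.7 × 0.6519 = 6.249 mg/L.
x_c = v t_c = 0.714 m/s × 1.019 d × 86400 s/d = 62830 m ≈ 62.8 km.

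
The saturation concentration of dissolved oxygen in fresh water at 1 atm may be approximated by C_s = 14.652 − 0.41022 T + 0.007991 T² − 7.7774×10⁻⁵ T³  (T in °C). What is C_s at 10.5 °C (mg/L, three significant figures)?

C_s ≈ 11.1 mg/L

C_s = 14.652 − 0.41022×10.5 + 0.007991×10.5² − 7.7774×10⁻⁵×10.5³ = 11.14 mg/L.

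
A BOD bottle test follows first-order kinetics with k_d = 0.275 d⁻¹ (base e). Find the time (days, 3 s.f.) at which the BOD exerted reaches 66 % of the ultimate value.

y/L₀ = 1 − e^(−k_d t) = 0.66 ⇒ e^(−k_d t) = 0.340
t = −ln(0.340) / 0.275 = 1.079 / 0.275 = 3.923 d.

t ≈ 3.92 d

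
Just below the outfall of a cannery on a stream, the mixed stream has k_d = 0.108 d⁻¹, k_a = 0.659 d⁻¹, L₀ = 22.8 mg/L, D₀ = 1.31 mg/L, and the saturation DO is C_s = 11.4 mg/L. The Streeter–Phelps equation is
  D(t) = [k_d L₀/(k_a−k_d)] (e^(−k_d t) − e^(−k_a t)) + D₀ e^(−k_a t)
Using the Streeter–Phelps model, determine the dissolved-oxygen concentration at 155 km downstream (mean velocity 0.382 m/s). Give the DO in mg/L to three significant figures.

DO ≈ 8.85 mg/L

Travel time t = x/v = 155 km / (0.382 m/s) = 155000 m / 0.382 m/s = 405800 s = 4.696 d.
k_d L₀/(k_a−k_d) = 0.108×22.8/(0.659−0.108) = 2.462/0.5510 = 4.469 mg/L.
e^(−k_d t) = e^(−0.108×4.696) = 0.6022; e^(−k_a t) = e^(−0.659×4.696) = 0.04528.
D = 4.469 × (0.6022 − 0.04528) + 1.31 × 0.04528 = 2.489 + 0.05932 = 2.548 mg/L.
DO = C_s − D = 11.4 − 2.548 = 8.852 mg/L.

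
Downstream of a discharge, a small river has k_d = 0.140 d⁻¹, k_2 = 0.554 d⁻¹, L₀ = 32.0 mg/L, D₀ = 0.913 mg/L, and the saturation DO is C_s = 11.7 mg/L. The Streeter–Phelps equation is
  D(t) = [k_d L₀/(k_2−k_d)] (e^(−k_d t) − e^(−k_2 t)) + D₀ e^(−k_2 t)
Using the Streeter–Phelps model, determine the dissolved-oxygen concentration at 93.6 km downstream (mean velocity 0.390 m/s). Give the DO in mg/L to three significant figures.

Travel time t = x/v = 93.6 km / (0.390 m/s) = 93600 m / 0.390 m/s = 240000 s = 2.778 d.
k_d L₀/(k_2−k_d) = 0.140×32.0/(0.554−0.140) = 4.480/0.4140 = 10.82 mg/L.
e^(−k_d t) = e^(−0.140×2.778) = 0.6778; e^(−k_2 t) = e^(−0.554×2.778) = 0.2146.
D = 10.82 × (0.6778 − 0.2146) + 0.913 × 0.2146 = 5.012 + 0.1959 = 5.208 mg/L.
DO = C_s − D = 11.7 − 5.208 = 6.492 mg/L.

DO ≈ 6.49 mg/L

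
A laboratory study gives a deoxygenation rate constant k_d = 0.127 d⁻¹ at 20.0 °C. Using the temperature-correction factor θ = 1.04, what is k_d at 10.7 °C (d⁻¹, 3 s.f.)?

k_d ≈ 0.0882 d⁻¹

k_d(T₂) = k_d(T₁) · θ^(T₂−T₁) = 0.127 × 1.04^(10.7−20.0)
= 0.127 × 1.04^-9.30 = 0.127 × 0.6944 = 0.08818 d⁻¹.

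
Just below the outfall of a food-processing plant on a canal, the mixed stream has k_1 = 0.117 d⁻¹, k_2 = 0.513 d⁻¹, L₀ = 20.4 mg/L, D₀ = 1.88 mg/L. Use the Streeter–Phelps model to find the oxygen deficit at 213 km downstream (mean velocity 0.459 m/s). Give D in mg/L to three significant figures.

D ≈ 2.95 mg/L

Travel time t = x/v = 213 km / (0.459 m/s) = 213000 m / 0.459 m/s = 464100 s = 5.371 d.
k_1 L₀/(k_2−k_1) = 0.117×20.4/(0.513−0.117) = 2.387/0.3960 = 6.027 mg/L.
e^(−k_1 t) = e^(−0.117×5.371) = 0.5334; e^(−k_2 t) = e^(−0.513×5.371) = 0.06359.
D = 6.027 × (0.5334 − 0.06359) + 1.88 × 0.06359 = 2.832 + 0.1195 = 2.951 mg/L.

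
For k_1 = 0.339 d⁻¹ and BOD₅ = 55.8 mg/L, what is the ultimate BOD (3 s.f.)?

L₀ ≈ 68.3 mg/L

BOD₅ = L₀(1 − e^(−5k_1)) ⇒ L₀ = BOD₅ / (1 − e^(−5×0.339))
= 55.8 / (1 − 0.1836) = 55.8 / 0.8164 = 68.35 mg/L.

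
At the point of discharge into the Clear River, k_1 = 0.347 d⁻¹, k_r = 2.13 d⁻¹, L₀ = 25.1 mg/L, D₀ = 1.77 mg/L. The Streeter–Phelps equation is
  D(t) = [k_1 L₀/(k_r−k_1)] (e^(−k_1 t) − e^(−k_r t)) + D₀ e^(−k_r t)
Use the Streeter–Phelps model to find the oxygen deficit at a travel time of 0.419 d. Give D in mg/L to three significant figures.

k_1 L₀/(k_r−k_1) = 0.347×25.1/(2.13−0.347) = 8.710/1.783 = 4.885 mg/L.
e^(−k_1 t) = e^(−0.347×0.4190) = 0.8647; e^(−k_r t) = e^(−2.13×0.4190) = 0.4096.
D = 4.885 × (0.8647 − 0.4096) + 1.77 × 0.4096 = 2.223 + 0.7251 = 2.948 mg/L.

D ≈ 2.95 mg/L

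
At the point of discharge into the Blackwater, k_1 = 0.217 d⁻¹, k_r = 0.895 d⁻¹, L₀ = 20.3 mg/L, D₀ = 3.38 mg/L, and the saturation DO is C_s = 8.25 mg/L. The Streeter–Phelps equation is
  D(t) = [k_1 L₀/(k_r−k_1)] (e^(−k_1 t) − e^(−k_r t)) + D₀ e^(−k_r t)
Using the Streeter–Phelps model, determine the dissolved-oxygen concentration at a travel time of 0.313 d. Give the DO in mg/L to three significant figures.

DO ≈ 4.54 mg/L

k_1 L₀/(k_r−k_1) = 0.217×20.3/(0.895−0.217) = 4.405/0.6780 = 6.497 mg/L.
e^(−k_1 t) = e^(−0.217×0.3130) = 0.9343; e^(−k_r t) = e^(−0.895×0.3130) = 0.7557.
D = 6.497 × (0.9343 − 0.7557) + 3.38 × 0.7557 = 1.161 + 2.554 = 3.715 mg/L.
DO = C_s − D = 8.25 − 3.715 = 4.535 mg/L.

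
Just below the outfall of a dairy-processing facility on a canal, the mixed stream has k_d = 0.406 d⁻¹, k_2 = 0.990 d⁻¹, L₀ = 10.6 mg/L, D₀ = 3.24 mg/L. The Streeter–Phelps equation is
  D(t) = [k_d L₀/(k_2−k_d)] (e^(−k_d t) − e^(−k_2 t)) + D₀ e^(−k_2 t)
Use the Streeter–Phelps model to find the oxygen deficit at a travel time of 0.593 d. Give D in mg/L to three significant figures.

k_d L₀/(k_2−k_d) = 0.406×10.6/(0.990−0.406) = 4.304/0.5840 = 7.369 mg/L.
e^(−k_d t) = e^(−0.406×0.5930) = 0.7860; e^(−k_2 t) = e^(−0.990×0.5930) = 0.5560.
D = 7.369 × (0.7860 − 0.5560) + 3.24 × 0.5560 = 1.695 + 1.801 = 3.497 mg/L.

D ≈ 3.50 mg/L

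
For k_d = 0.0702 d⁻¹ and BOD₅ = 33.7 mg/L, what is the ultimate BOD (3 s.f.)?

BOD₅ = L₀(1 − e^(−5k_d)) ⇒ L₀ = BOD₅ / (1 − e^(−5×0.0702))
= 33.7 / (1 − 0.7040) = 33.7 / 0.2960 = 113.8 mg/L.

L₀ ≈ 114 mg/L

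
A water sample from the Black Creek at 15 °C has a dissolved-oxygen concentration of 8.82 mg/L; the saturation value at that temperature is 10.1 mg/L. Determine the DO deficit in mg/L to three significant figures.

D = C_s − C = 10.1 − 8.82 = 1.28 mg/L.

D ≈ 1.28 mg/L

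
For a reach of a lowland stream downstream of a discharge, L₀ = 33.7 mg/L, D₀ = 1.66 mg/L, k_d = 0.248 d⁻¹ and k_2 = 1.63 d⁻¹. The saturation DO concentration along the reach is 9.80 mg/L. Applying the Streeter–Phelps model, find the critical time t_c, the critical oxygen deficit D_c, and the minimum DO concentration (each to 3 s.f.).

With k_2/k_d = 6.573 and 1 − D₀(k_2−k_d)/(k_d L₀) = 0.7255,
t_c = ln(6.573 × 0.7255) / (1.63 − 0.248) = ln(4.768) / 1.382 = 1.562/1.382 = 1.130 d.
D_c = (k_d/k_2) L₀ e^(−k_d t_c) = (0.248/1.63) × 33.7 × e^(−0.248×1.130) = 0.1521 × 33.7 × 0.7556 = 3.874 mg/L.
Minimum DO = C_s − D_c = 9.80 − 3.874 = 5.926 mg/L.

t_c ≈ 1.13 d; D_c ≈ 3.87 mg/L; min DO ≈ 5.93 mg/L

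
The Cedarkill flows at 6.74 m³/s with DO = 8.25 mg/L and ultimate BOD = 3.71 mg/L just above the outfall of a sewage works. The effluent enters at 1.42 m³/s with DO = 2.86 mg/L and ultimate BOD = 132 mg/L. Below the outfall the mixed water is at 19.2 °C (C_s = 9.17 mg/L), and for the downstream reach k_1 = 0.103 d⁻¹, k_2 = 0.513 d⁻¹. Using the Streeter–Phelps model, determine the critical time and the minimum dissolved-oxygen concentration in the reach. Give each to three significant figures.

Mixed DO = (6.74×8.25 + 1.42×2.86)/(6.74+1.42) = 59.67/8.160 = 7.312 mg/L.
Mixed L₀ = (6.74×3.71 + 1.42×132)/(8.160) = 212.4/8.160 = 26.03 mg/L.
Initial deficit D₀ = C_s − DO₀ = 9.17 − 7.312 = 1.858 mg/L.
t_c = (1/0.4100) ln[(0.513/0.103)(1 − 1.858×0.4100/(0.103×26.03))] = 2.439 × ln(3.566) = 3.101 d.
D_c = (0.103/0.513) × 26.03 × e^(−0.103×3.101) = 0.2008 × 26.03 × 0.7266 = 3.798 mg/L.
Minimum DO = 9.17 − 3.798 = 5.372 mg/L.

t_c ≈ 3.10 d; minimum DO ≈ 5.37 mg/L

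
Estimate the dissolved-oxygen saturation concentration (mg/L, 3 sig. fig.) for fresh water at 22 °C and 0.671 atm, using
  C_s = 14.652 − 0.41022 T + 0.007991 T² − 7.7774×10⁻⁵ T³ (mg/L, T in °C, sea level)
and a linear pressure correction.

At sea level: C_s = 14.652 − 0.41022×22 + 0.007991×22² − 7.7774×10⁻⁵×22³ = 8.667 mg/L.
Pressure correction: C_s' = 8.667 × 0.671 = 5.815 mg/L.

C_s ≈ 5.82 mg/L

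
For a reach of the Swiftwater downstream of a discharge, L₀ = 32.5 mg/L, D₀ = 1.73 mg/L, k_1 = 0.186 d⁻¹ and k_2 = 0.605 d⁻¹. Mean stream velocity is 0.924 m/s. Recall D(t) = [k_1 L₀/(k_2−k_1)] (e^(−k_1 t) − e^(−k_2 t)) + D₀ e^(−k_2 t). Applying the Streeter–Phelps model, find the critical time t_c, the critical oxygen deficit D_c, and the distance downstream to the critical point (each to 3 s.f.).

t_c ≈ 2.51 d; D_c ≈ 6.26 mg/L; x_c ≈ 200 km

At the critical point dD/dt = 0, so k_1 L₀ e^(−k_1 t) = k_2 D. Substituting D(t) from the Streeter–Phelps equation and solving for t gives
t_c = ln[(k_2/k_1)(1 − D₀(k_2−k_1)/(k_1 L₀))] / (k_2−k_1).
Here k_2−k_1 = 0.4190 d⁻¹ and 1 − D₀(k_2−k_1)/(k_1 L₀) = 1 − 1.73×0.4190/(0.186×32.5) = 0.8801, so
t_c = ln(3.253 × 0.8801) / 0.4190 = 1.052 / 0.4190 = 2.510 d.
L(t_c) = L₀ e^(−k_1 t_c) = 32.5 × 0.6270 = 20.38 mg/L, and at the critical point k_2 D_c = k_1 L, so D_c = (0.186/0.605) × 20.38 = 6.264 mg/L.
x_c = v t_c = 0.924 m/s × 2.510 d × 86400 s/d = 200400 m ≈ 200 km.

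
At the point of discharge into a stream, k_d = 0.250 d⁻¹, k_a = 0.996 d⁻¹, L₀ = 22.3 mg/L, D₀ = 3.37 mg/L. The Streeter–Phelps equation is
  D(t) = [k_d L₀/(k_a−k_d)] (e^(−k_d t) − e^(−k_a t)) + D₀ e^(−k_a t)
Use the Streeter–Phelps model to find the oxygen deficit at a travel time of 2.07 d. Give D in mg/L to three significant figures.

k_d L₀/(k_a−k_d) = 0.250×22.3/(0.996−0.250) = 5.575/0.7460 = 7.473 mg/L.
e^(−k_d t) = e^(−0.250×2.070) = 0.5960; e^(−k_a t) = e^(−0.996×2.070) = 0.1272.
D = 7.473 × (0.5960 − 0.1272) + 3.37 × 0.1272 = 3.503 + 0.4288 = 3.932 mg/L.

D ≈ 3.93 mg/L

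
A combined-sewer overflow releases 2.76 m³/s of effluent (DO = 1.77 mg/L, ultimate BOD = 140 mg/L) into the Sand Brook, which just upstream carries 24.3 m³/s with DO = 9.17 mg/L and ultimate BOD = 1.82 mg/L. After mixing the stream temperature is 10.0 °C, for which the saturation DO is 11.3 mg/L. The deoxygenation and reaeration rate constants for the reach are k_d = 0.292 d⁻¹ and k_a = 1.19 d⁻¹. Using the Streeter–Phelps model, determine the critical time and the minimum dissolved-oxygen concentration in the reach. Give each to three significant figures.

t_c ≈ 0.657 d; minimum DO ≈ 8.08 mg/L

Mixed DO = (24.3×9.17 + 2.76×1.77)/(24.3+2.76) = 227.7/27.06 = 8.415 mg/L.
Mixed L₀ = (24.3×1.82 + 2.76×140)/(27.06) = 430.6/27.06 = 15.91 mg/L.
Initial deficit D₀ = C_s − DO₀ = 11.3 − 8.415 = 2.885 mg/L.
t_c = (1/0.8980) ln[(1.19/0.292)(1 − 2.885×0.8980/(0.292×15.91))] = 1.114 × ln(1.803) = 0.6567 d.
D_c = (0.292/1.19) × 15.91 × e^(−0.292×0.6567) = 0.2454 × 15.91 × 0.8255 = 3.224 mg/L.
Minimum DO = 11.3 − 3.224 = 8.076 mg/L.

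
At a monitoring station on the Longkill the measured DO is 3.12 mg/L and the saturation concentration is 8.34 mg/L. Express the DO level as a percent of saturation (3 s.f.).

37.4 % saturation

% saturation = C/C_s × 100 = 3.12/8.34 × 100 = 37.4 %.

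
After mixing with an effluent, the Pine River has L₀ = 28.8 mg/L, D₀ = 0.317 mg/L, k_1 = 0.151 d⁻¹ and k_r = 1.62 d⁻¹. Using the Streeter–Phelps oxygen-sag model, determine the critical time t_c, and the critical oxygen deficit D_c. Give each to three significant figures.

t_c ≈ 1.54 d; D_c ≈ 2.13 mg/L

With k_r/k_1 = 10.73 and 1 − D₀(k_r−k_1)/(k_1 L₀) = 0.8929,
t_c = ln(10.73 × 0.8929) / (1.62 − 0.151) = ln(9.580) / 1.469 = 2.260/1.469 = 1.538 d.
L(t_c) = L₀ e^(−k_1 t_c) = 28.8 × 0.7927 = 22.83 mg/L, and at the critical point k_r D_c = k_1 L, so D_c = (0.151/1.62) × 22.83 = 2.128 mg/L.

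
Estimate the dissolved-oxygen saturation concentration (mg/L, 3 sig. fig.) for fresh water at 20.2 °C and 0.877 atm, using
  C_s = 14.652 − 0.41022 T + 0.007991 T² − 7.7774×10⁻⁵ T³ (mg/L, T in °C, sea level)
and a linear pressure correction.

C_s ≈ 7.88 mg/L

At sea level: C_s = 14.652 − 0.41022×20.2 + 0.007991×20.2² − 7.7774×10⁻⁵×20.2³ = 8.985 mg/L.
Pressure correction: C_s' = 8.985 × 0.877 = 7.880 mg/L.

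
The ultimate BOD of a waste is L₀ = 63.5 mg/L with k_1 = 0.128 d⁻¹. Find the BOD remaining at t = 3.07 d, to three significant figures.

L_t = L₀ e^(−k_1 t) = 63.5 × e^(−0.128×3.07) = 63.5 × 0.6751 = 42.87 mg/L.

L ≈ 42.9 mg/L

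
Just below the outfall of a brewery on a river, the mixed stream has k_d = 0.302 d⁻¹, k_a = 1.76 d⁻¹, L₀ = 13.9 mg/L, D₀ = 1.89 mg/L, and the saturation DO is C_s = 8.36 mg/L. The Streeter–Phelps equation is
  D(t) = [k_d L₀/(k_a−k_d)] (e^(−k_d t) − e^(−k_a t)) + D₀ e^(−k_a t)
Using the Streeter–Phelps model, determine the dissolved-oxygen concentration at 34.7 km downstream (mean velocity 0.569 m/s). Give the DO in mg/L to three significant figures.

DO ≈ 6.32 mg/L

Travel time t = x/v = 34.7 km / (0.569 m/s) = 34700 m / 0.569 m/s = 60980 s = 0.7058 d.
k_d L₀/(k_a−k_d) = 0.302×13.9/(1.76−0.302) = 4.198/1.458 = 2.879 mg/L.
e^(−k_d t) = e^(−0.302×0.7058) = 0.8080; e^(−k_a t) = e^(−1.76×0.7058) = 0.2887.
D = 2.879 × (0.8080 − 0.2887) + 1.89 × 0.2887 = 1.495 + 0.5457 = 2.041 mg/L.
DO = C_s − D = 8.36 − 2.041 = 6.319 mg/L.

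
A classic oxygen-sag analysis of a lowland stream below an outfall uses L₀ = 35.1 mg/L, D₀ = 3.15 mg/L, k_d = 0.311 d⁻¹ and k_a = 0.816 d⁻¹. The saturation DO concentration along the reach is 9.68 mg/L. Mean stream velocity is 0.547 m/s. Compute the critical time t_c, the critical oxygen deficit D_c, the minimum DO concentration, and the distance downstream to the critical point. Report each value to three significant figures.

t_c = [1/(k_a−k_d)] ln[(k_a/k_d)(1 − D₀(k_a−k_d)/(k_d L₀))]
= [1/(0.816−0.311)] ln[(0.816/0.311)(1 − 3.15×0.5050/(0.311×35.1))]
= (1/0.5050) ln[2.624 × 0.8543] = 1.980 × ln(2.241) = 1.980 × 0.8071 = 1.598 d.
D_c = (k_d/k_a) L₀ e^(−k_d t_c) = (0.311/0.816) × 35.1 × e^(−0.311×1.598) = 0.3811 × 35.1 × 0.6083 = 8.138 mg/L.
Minimum DO = C_s − D_c = 9.68 − 8.138 = 1.542 mg/L.
x_c = v t_c = 0.547 m/s × 1.598 d × 86400 s/d = 75530 m ≈ 75.5 km.

t_c ≈ 1.60 d; D_c ≈ 8.14 mg/L; min DO ≈ 1.54 mg/L; x_c ≈ 75.5 km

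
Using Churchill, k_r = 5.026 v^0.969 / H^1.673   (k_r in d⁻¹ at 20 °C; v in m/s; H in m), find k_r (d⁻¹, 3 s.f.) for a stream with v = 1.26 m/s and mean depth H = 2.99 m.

k_r ≈ 1.01 d⁻¹

k_r = 5.026 × 1.26^0.969 / 2.99^1.673 = 5.026 × 1.251 / 6.249 = 1.006 d⁻¹.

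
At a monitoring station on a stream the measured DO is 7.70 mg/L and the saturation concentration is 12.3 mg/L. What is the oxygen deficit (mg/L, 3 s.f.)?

D ≈ 4.60 mg/L

D = C_s − C = 12.3 − 7.70 = 4.60 mg/L.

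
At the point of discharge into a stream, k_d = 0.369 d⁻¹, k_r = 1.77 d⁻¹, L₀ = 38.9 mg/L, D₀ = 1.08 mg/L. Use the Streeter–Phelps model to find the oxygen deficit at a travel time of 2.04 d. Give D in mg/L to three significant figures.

D ≈ 4.58 mg/L

k_d L₀/(k_r−k_d) = 0.369×38.9/(1.77−0.369) = 14.35/1.401 = 10.25 mg/L.
e^(−k_d t) = e^(−0.369×2.040) = 0.4711; e^(−k_r t) = e^(−1.77×2.040) = 0.02703.
D = 10.25 × (0.4711 − 0.02703) + 1.08 × 0.02703 = 4.549 + 0.02919 = 4.579 mg/L.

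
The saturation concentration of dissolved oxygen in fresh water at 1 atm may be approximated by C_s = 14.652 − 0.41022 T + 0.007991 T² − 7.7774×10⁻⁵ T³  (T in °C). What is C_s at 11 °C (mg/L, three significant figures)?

C_s ≈ 11.0 mg/L

C_s = 14.652 − 0.41022×11 + 0.007991×11² − 7.7774×10⁻⁵×11³ = 11.00 mg/L.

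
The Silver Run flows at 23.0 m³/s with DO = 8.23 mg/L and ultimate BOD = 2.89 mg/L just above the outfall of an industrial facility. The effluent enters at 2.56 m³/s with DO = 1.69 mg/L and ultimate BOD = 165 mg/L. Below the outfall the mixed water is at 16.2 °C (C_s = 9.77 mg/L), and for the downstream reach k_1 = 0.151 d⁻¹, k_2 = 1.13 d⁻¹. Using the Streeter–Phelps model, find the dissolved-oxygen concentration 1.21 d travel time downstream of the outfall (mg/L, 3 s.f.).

DO ≈ 7.50 mg/L

Mixed DO = (23.0×8.23 + 2.56×1.69)/(23.0+2.56) = 193.6/25.56 = 7.575 mg/L.
Mixed L₀ = (23.0×2.89 + 2.56×165)/(25.56) = 488.9/25.56 = 19.13 mg/L.
Initial deficit D₀ = C_s − DO₀ = 9.77 − 7.575 = 2.195 mg/L.
D(1.21) = [0.151×19.13/(1.13−0.151)](e^(−0.151×1.21) − e^(−1.13×1.21)) + 2.195 e^(−1.13×1.21)
= 2.950 × (0.8330 − 0.2548) + 2.195 × 0.2548 = 2.265 mg/L.
DO = 9.77 − 2.265 = 7.505 mg/L.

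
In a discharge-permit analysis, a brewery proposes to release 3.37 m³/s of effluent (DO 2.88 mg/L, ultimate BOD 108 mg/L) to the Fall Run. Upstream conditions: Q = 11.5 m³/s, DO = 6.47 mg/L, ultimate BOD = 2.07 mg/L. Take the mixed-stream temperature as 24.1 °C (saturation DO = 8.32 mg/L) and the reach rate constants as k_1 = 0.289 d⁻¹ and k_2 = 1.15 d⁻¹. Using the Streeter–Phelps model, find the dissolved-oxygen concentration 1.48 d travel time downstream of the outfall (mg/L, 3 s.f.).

DO ≈ 3.72 mg/L

Mixed DO = (11.5×6.47 + 3.37×2.88)/(11.5+3.37) = 84.11/14.87 = 5.656 mg/L.
Mixed L₀ = (11.5×2.07 + 3.37×108)/(14.87) = 387.8/14.87 = 26.08 mg/L.
Initial deficit D₀ = C_s − DO₀ = 8.32 − 5.656 = 2.664 mg/L.
D(1.48) = [0.289×26.08/(1.15−0.289)](e^(−0.289×1.48) − e^(−1.15×1.48)) + 2.664 e^(−1.15×1.48)
= 8.753 × (0.6520 − 0.1823) + 2.664 × 0.1823 = 4.597 mg/L.
DO = 8.32 − 4.597 = 3.723 mg/L.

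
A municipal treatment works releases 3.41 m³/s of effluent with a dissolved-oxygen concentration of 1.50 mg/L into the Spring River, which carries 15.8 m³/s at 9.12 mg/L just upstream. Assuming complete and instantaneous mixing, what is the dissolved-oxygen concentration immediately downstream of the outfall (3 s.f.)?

7.77 mg/L

Flow-weighted mixing: C = (Q_r C_r + Q_w C_w)/(Q_r + Q_w)
= (15.8×9.12 + 3.41×1.50)/(15.8 + 3.41) = 149.2/19.21 = 7.767 mg/L.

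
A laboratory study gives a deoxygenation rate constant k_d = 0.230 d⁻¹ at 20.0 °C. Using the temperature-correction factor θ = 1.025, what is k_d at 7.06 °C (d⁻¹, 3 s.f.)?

k_d ≈ 0.167 d⁻¹

k_d(T₂) = k_d(T₁) · θ^(T₂−T₁) = 0.230 × 1.025^(7.06−20.0)
= 0.230 × 1.025^-12.9 = 0.230 × 0.7265 = 0.1671 d⁻¹.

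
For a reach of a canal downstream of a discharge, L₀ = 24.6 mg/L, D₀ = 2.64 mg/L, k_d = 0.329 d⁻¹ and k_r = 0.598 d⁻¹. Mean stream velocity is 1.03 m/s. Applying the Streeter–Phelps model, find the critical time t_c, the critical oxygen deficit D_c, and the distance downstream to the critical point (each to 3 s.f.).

t_c ≈ 1.88 d; D_c ≈ 7.29 mg/L; x_c ≈ 167 km

t_c = [1/(k_r−k_d)] ln[(k_r/k_d)(1 − D₀(k_r−k_d)/(k_d L₀))]
= [1/(0.598−0.329)] ln[(0.598/0.329)(1 − 2.64×0.2690/(0.329×24.6))]
= (1/0.2690) ln[1.818 × 0.9123] = 3.717 × ln(1.658) = 3.717 × 0.5057 = 1.880 d.
L(t_c) = L₀ e^(−k_d t_c) = 24.6 × 0.5388 = 13.25 mg/L, and at the critical point k_r D_c = k_d L, so D_c = (0.329/0.598) × 13.25 = 7.292 mg/L.
x_c = v t_c = 1.03 m/s × 1.880 d × 86400 s/d = 167300 m ≈ 167 km.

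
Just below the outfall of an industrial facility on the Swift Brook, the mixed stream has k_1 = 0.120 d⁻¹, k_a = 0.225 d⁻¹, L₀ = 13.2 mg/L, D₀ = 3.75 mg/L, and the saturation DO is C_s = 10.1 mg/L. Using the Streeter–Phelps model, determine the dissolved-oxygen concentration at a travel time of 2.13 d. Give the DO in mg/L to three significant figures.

k_1 L₀/(k_a−k_1) = 0.120×13.2/(0.225−0.120) = 1.584/0.1050 = 15.09 mg/L.
e^(−k_1 t) = e^(−0.120×2.130) = 0.7745; e^(−k_a t) = e^(−0.225×2.130) = 0.6192.
D = 15.09 × (0.7745 − 0.6192) + 3.75 × 0.6192 = 2.341 + 2.322 = 4.664 mg/L.
DO = C_s − D = 10.1 − 4.664 = 5.436 mg/L.

DO ≈ 5.44 mg/L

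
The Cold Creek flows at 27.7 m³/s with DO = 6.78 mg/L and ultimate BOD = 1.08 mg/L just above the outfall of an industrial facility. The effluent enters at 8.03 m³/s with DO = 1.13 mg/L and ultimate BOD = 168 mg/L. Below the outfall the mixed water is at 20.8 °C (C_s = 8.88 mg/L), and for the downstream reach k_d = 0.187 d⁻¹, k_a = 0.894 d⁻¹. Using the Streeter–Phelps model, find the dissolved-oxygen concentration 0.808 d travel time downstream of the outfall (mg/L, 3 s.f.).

Mixed DO = (27.7×6.78 + 8.03×1.13)/(27.7+8.03) = 196.9/35.73 = 5.510 mg/L.
Mixed L₀ = (27.7×1.08 + 8.03×168)/(35.73) = 1379/35.73 = 38.59 mg/L.
Initial deficit D₀ = C_s − DO₀ = 8.88 − 5.510 = 3.370 mg/L.
D(0.808) = [0.187×38.59/(0.894−0.187)](e^(−0.187×0.808) − e^(−0.894×0.808)) + 3.370 e^(−0.894×0.808)
= 10.21 × (0.8598 − 0.4856) + 3.370 × 0.4856 = 5.456 mg/L.
DO = 8.88 − 5.456 = 3.424 mg/L.

DO ≈ 3.42 mg/L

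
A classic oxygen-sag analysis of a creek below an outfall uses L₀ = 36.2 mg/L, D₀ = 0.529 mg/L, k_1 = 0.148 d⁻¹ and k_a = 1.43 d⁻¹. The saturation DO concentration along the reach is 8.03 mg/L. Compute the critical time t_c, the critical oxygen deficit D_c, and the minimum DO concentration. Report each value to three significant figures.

At the critical point dD/dt = 0, so k_1 L₀ e^(−k_1 t) = k_a D. Substituting D(t) from the Streeter–Phelps equation and solving for t gives
t_c = ln[(k_a/k_1)(1 − D₀(k_a−k_1)/(k_1 L₀))] / (k_a−k_1).
Here k_a−k_1 = 1.282 d⁻¹ and 1 − D₀(k_a−k_1)/(k_1 L₀) = 1 − 0.529×1.282/(0.148×36.2) = 0.8734, so
t_c = ln(9.662 × 0.8734) / 1.282 = 2.133 / 1.282 = 1.664 d.
L(t_c) = L₀ e^(−k_1 t_c) = 36.2 × 0.7817 = 28.30 mg/L, and at the critical point k_a D_c = k_1 L, so D_c = (0.148/1.43) × 28.30 = 2.929 mg/L.
Minimum DO = C_s − D_c = 8.03 − 2.929 = 5.101 mg/L.

t_c ≈ 1.66 d; D_c ≈ 2.93 mg/L; min DO ≈ 5.10 mg/L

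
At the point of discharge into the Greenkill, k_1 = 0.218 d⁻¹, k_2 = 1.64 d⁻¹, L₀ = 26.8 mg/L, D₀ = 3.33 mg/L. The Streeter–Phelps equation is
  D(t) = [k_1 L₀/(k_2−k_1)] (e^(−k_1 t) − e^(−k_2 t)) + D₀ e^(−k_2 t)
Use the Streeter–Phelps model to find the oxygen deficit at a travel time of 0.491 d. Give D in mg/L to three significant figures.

D ≈ 3.34 mg/L

k_1 L₀/(k_2−k_1) = 0.218×26.8/(1.64−0.218) = 5.842/1.422 = 4.109 mg/L.
e^(−k_1 t) = e^(−0.218×0.4910) = 0.8985; e^(−k_2 t) = e^(−1.64×0.4910) = 0.4470.
D = 4.109 × (0.8985 − 0.4470) + 3.33 × 0.4470 = 1.855 + 1.488 = 3.344 mg/L.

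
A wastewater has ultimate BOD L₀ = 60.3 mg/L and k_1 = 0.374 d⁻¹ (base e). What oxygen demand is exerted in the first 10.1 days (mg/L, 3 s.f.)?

y ≈ 58.9 mg/L

y_t = L₀(1 − e^(−k_1 t)) = 60.3 × (1 − e^(−0.374×10.1))
= 60.3 × (1 − 0.02288) = 60.3 × 0.9771 = 58.92 mg/L.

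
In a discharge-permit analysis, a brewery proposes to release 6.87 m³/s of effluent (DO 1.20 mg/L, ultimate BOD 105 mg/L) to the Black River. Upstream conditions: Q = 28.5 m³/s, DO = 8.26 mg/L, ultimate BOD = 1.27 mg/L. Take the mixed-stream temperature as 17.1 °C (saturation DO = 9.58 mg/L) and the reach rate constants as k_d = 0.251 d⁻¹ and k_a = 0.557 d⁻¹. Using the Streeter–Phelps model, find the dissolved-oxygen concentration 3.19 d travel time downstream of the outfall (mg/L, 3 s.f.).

DO ≈ 4.21 mg/L

Mixed DO = (28.5×8.26 + 6.87×1.20)/(28.5+6.87) = 243.7/35.37 = 6.889 mg/L.
Mixed L₀ = (28.5×1.27 + 6.87×105)/(35.37) = 757.5/35.37 = 21.42 mg/L.
Initial deficit D₀ = C_s − DO₀ = 9.58 − 6.889 = 2.691 mg/L.
D(3.19) = [0.251×21.42/(0.557−0.251)](e^(−0.251×3.19) − e^(−0.557×3.19)) + 2.691 e^(−0.557×3.19)
= 17.57 × (0.4490 − 0.1692) + 2.691 × 0.1692 = 5.372 mg/L.
DO = 9.58 − 5.372 = 4.208 mg/L.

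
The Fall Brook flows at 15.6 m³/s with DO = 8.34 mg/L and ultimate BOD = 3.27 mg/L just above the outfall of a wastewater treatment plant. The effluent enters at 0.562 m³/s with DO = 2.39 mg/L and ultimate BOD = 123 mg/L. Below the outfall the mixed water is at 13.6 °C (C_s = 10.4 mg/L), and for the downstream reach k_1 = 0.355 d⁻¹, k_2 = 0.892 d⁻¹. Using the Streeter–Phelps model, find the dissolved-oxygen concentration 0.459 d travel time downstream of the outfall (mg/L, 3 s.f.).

DO ≈ 7.98 mg/L

Mixed DO = (15.6×8.34 + 0.562×2.39)/(15.6+0.562) = 131.4/16.16 = 8.133 mg/L.
Mixed L₀ = (15.6×3.27 + 0.562×123)/(16.16) = 120.1/16.16 = 7.433 mg/L.
Initial deficit D₀ = C_s − DO₀ = 10.4 − 8.133 = 2.267 mg/L.
D(0.459) = [0.355×7.433/(0.892−0.355)](e^(−0.355×0.459) − e^(−0.892×0.459)) + 2.267 e^(−0.892×0.459)
= 4.914 × (0.8496 − 0.6640) + 2.267 × 0.6640 = 2.417 mg/L.
DO = 10.4 − 2.417 = 7.983 mg/L.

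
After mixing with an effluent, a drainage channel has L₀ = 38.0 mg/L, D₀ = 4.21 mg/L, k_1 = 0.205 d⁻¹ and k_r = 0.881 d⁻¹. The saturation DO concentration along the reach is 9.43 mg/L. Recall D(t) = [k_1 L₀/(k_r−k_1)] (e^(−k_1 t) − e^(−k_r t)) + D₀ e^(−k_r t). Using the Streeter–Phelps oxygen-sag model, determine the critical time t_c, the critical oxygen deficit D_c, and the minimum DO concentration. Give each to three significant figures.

t_c ≈ 1.48 d; D_c ≈ 6.52 mg/L; min DO ≈ 2.91 mg/L

t_c = [1/(k_r−k_1)] ln[(k_r/k_1)(1 − D₀(k_r−k_1)/(k_1 L₀))]
= [1/(0.881−0.205)] ln[(0.881/0.205)(1 − 4.21×0.6760/(0.205×38.0))]
= (1/0.6760) ln[4.298 × 0.6347] = 1.479 × ln(2.728) = 1.479 × 1.003 = 1.484 d.
L(t_c) = L₀ e^(−k_1 t_c) = 38.0 × 0.7377 = 28.03 mg/L, and at the critical point k_r D_c = k_1 L, so D_c = (0.205/0.881) × 28.03 = 6.522 mg/L.
Minimum DO = C_s − D_c = 9.43 − 6.522 = 2.908 mg/L.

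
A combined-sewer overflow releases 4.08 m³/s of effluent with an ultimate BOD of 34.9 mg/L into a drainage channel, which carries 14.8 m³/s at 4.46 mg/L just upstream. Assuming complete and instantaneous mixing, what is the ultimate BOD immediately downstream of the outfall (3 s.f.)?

Flow-weighted mixing: C = (Q_r C_r + Q_w C_w)/(Q_r + Q_w)
= (14.8×4.46 + 4.08×34.9)/(14.8 + 4.08) = 208.4/18.88 = 11.04 mg/L.

11.0 mg/L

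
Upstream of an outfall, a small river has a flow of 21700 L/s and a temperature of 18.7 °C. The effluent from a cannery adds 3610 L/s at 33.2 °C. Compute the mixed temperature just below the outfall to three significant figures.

20.8 °C

Flow-weighted mixing: C = (Q_r C_r + Q_w C_w)/(Q_r + Q_w)
= (21700×18.7 + 3610×33.2)/(21700 + 3610) = 525600/25310 = 20.77 °C.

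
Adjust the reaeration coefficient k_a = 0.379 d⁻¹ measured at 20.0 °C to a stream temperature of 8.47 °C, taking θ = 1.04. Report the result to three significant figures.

k_a ≈ 0.241 d⁻¹

k_a(T₂) = k_a(T₁) · θ^(T₂−T₁) = 0.379 × 1.04^(8.47−20.0)
= 0.379 × 1.04^-11.5 = 0.379 × 0.6362 = 0.2411 d⁻¹.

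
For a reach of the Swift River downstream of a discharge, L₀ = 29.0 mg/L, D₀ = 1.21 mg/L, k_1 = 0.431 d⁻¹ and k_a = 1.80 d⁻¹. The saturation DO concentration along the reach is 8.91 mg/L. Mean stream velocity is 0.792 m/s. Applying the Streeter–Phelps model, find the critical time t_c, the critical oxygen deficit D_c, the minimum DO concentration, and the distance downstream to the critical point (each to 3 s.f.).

t_c ≈ 0.940 d; D_c ≈ 4.63 mg/L; min DO ≈ 4.28 mg/L; x_c ≈ 64.3 km

t_c = [1/(k_a−k_1)] ln[(k_a/k_1)(1 − D₀(k_a−k_1)/(k_1 L₀))]
= [1/(1.80−0.431)] ln[(1.80/0.431)(1 − 1.21×1.369/(0.431×29.0))]
= (1/1.369) ln[4.176 × 0.8675] = 0.7305 × ln(3.623) = 0.7305 × 1.287 = 0.9403 d.
D_c = (k_1/k_a) L₀ e^(−k_1 t_c) = (0.431/1.80) × 29.0 × e^(−0.431×0.9403) = 0.2394 × 29.0 × 0.6668 = 4.630 mg/L.
Minimum DO = C_s − D_c = 8.91 − 4.630 = 4.280 mg/L.
x_c = v t_c = 0.792 m/s × 0.9403 d × 86400 s/d = 64340 m ≈ 64.3 km.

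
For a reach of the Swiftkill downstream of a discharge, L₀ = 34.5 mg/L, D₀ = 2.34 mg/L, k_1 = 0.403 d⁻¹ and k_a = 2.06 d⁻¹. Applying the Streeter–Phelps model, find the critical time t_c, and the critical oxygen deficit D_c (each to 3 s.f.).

t_c ≈ 0.787 d; D_c ≈ 4.91 mg/L

t_c = [1/(k_a−k_1)] ln[(k_a/k_1)(1 − D₀(k_a−k_1)/(k_1 L₀))]
= [1/(2.06−0.403)] ln[(2.06/0.403)(1 − 2.34×1.657/(0.403×34.5))]
= (1/1.657) ln[5.112 × 0.7211] = 0.6035 × ln(3.686) = 0.6035 × 1.305 = 0.7873 d.
D_c = (k_1/k_a) L₀ e^(−k_1 t_c) = (0.403/2.06) × 34.5 × e^(−0.403×0.7873) = 0.1956 × 34.5 × 0.7281 = 4.914 mg/L.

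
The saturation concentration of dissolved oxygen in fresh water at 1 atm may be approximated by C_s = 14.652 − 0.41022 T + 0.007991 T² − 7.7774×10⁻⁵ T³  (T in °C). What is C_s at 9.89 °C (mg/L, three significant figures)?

C_s ≈ 11.3 mg/L

C_s = 14.652 − 0.41022×9.89 + 0.007991×9.89² − 7.7774×10⁻⁵×9.89³ = 11.30 mg/L.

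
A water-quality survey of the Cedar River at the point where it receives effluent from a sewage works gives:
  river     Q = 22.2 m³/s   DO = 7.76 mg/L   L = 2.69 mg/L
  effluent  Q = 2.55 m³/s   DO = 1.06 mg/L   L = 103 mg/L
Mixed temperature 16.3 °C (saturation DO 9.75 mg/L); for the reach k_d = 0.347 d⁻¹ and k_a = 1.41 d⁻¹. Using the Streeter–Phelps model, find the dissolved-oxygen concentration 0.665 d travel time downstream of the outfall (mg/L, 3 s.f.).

Mixed DO = (22.2×7.76 + 2.55×1.06)/(22.2+2.55) = 175.0/24.75 = 7.070 mg/L.
Mixed L₀ = (22.2×2.69 + 2.55×103)/(24.75) = 322.4/24.75 = 13.02 mg/L.
Initial deficit D₀ = C_s − DO₀ = 9.75 − 7.070 = 2.680 mg/L.
D(0.665) = [0.347×13.02/(1.41−0.347)](e^(−0.347×0.665) − e^(−1.41×0.665)) + 2.680 e^(−1.41×0.665)
= 4.252 × (0.7939 − 0.3915) + 2.680 × 0.3915 = 2.760 mg/L.
DO = 9.75 − 2.760 = 6.990 mg/L.

DO ≈ 6.99 mg/L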